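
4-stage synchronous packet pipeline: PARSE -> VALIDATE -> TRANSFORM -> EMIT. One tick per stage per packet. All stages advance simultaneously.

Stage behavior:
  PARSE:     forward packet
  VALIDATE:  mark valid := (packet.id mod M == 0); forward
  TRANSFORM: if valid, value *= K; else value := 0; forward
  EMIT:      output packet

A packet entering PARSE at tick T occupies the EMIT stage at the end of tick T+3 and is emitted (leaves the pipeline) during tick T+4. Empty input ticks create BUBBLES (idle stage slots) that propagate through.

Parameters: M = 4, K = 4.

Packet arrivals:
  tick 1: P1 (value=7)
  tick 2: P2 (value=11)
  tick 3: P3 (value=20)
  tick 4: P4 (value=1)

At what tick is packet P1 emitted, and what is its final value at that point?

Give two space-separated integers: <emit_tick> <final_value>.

Tick 1: [PARSE:P1(v=7,ok=F), VALIDATE:-, TRANSFORM:-, EMIT:-] out:-; in:P1
Tick 2: [PARSE:P2(v=11,ok=F), VALIDATE:P1(v=7,ok=F), TRANSFORM:-, EMIT:-] out:-; in:P2
Tick 3: [PARSE:P3(v=20,ok=F), VALIDATE:P2(v=11,ok=F), TRANSFORM:P1(v=0,ok=F), EMIT:-] out:-; in:P3
Tick 4: [PARSE:P4(v=1,ok=F), VALIDATE:P3(v=20,ok=F), TRANSFORM:P2(v=0,ok=F), EMIT:P1(v=0,ok=F)] out:-; in:P4
Tick 5: [PARSE:-, VALIDATE:P4(v=1,ok=T), TRANSFORM:P3(v=0,ok=F), EMIT:P2(v=0,ok=F)] out:P1(v=0); in:-
Tick 6: [PARSE:-, VALIDATE:-, TRANSFORM:P4(v=4,ok=T), EMIT:P3(v=0,ok=F)] out:P2(v=0); in:-
Tick 7: [PARSE:-, VALIDATE:-, TRANSFORM:-, EMIT:P4(v=4,ok=T)] out:P3(v=0); in:-
Tick 8: [PARSE:-, VALIDATE:-, TRANSFORM:-, EMIT:-] out:P4(v=4); in:-
P1: arrives tick 1, valid=False (id=1, id%4=1), emit tick 5, final value 0

Answer: 5 0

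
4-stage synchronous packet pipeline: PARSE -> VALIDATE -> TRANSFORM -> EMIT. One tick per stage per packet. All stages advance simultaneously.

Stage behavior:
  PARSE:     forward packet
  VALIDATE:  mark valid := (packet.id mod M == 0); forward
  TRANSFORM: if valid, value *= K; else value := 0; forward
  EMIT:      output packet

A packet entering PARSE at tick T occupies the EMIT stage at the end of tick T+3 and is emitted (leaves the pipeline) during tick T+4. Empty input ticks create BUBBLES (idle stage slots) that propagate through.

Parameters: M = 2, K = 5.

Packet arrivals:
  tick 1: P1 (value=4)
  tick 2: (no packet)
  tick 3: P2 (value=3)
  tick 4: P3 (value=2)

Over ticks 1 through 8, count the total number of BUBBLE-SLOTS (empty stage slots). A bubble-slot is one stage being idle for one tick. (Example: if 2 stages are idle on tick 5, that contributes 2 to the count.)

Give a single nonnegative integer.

Tick 1: [PARSE:P1(v=4,ok=F), VALIDATE:-, TRANSFORM:-, EMIT:-] out:-; bubbles=3
Tick 2: [PARSE:-, VALIDATE:P1(v=4,ok=F), TRANSFORM:-, EMIT:-] out:-; bubbles=3
Tick 3: [PARSE:P2(v=3,ok=F), VALIDATE:-, TRANSFORM:P1(v=0,ok=F), EMIT:-] out:-; bubbles=2
Tick 4: [PARSE:P3(v=2,ok=F), VALIDATE:P2(v=3,ok=T), TRANSFORM:-, EMIT:P1(v=0,ok=F)] out:-; bubbles=1
Tick 5: [PARSE:-, VALIDATE:P3(v=2,ok=F), TRANSFORM:P2(v=15,ok=T), EMIT:-] out:P1(v=0); bubbles=2
Tick 6: [PARSE:-, VALIDATE:-, TRANSFORM:P3(v=0,ok=F), EMIT:P2(v=15,ok=T)] out:-; bubbles=2
Tick 7: [PARSE:-, VALIDATE:-, TRANSFORM:-, EMIT:P3(v=0,ok=F)] out:P2(v=15); bubbles=3
Tick 8: [PARSE:-, VALIDATE:-, TRANSFORM:-, EMIT:-] out:P3(v=0); bubbles=4
Total bubble-slots: 20

Answer: 20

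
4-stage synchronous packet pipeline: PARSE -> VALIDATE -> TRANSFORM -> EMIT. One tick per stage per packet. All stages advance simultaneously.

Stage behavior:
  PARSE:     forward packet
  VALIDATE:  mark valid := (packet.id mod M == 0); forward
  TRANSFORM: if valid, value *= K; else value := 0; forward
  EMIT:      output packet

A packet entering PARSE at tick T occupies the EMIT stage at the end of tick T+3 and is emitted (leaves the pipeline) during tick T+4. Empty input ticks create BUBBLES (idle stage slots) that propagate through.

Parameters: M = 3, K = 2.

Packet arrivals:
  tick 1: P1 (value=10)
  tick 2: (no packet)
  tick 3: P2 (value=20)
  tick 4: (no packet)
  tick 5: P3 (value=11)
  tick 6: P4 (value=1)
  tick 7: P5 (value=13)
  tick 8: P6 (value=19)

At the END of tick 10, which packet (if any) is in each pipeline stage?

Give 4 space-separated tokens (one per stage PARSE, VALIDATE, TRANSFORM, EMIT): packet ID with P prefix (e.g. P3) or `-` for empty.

Tick 1: [PARSE:P1(v=10,ok=F), VALIDATE:-, TRANSFORM:-, EMIT:-] out:-; in:P1
Tick 2: [PARSE:-, VALIDATE:P1(v=10,ok=F), TRANSFORM:-, EMIT:-] out:-; in:-
Tick 3: [PARSE:P2(v=20,ok=F), VALIDATE:-, TRANSFORM:P1(v=0,ok=F), EMIT:-] out:-; in:P2
Tick 4: [PARSE:-, VALIDATE:P2(v=20,ok=F), TRANSFORM:-, EMIT:P1(v=0,ok=F)] out:-; in:-
Tick 5: [PARSE:P3(v=11,ok=F), VALIDATE:-, TRANSFORM:P2(v=0,ok=F), EMIT:-] out:P1(v=0); in:P3
Tick 6: [PARSE:P4(v=1,ok=F), VALIDATE:P3(v=11,ok=T), TRANSFORM:-, EMIT:P2(v=0,ok=F)] out:-; in:P4
Tick 7: [PARSE:P5(v=13,ok=F), VALIDATE:P4(v=1,ok=F), TRANSFORM:P3(v=22,ok=T), EMIT:-] out:P2(v=0); in:P5
Tick 8: [PARSE:P6(v=19,ok=F), VALIDATE:P5(v=13,ok=F), TRANSFORM:P4(v=0,ok=F), EMIT:P3(v=22,ok=T)] out:-; in:P6
Tick 9: [PARSE:-, VALIDATE:P6(v=19,ok=T), TRANSFORM:P5(v=0,ok=F), EMIT:P4(v=0,ok=F)] out:P3(v=22); in:-
Tick 10: [PARSE:-, VALIDATE:-, TRANSFORM:P6(v=38,ok=T), EMIT:P5(v=0,ok=F)] out:P4(v=0); in:-
At end of tick 10: ['-', '-', 'P6', 'P5']

Answer: - - P6 P5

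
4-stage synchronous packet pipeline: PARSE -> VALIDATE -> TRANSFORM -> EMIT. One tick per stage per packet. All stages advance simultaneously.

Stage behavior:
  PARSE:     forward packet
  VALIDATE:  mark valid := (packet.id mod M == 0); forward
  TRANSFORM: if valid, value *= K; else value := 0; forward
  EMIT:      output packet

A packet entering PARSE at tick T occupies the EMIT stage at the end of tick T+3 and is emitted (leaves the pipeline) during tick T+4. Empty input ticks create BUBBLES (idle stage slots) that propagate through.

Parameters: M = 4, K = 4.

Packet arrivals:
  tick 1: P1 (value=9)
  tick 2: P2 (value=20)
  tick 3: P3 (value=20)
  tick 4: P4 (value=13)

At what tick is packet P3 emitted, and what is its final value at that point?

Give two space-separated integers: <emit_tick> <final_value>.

Answer: 7 0

Derivation:
Tick 1: [PARSE:P1(v=9,ok=F), VALIDATE:-, TRANSFORM:-, EMIT:-] out:-; in:P1
Tick 2: [PARSE:P2(v=20,ok=F), VALIDATE:P1(v=9,ok=F), TRANSFORM:-, EMIT:-] out:-; in:P2
Tick 3: [PARSE:P3(v=20,ok=F), VALIDATE:P2(v=20,ok=F), TRANSFORM:P1(v=0,ok=F), EMIT:-] out:-; in:P3
Tick 4: [PARSE:P4(v=13,ok=F), VALIDATE:P3(v=20,ok=F), TRANSFORM:P2(v=0,ok=F), EMIT:P1(v=0,ok=F)] out:-; in:P4
Tick 5: [PARSE:-, VALIDATE:P4(v=13,ok=T), TRANSFORM:P3(v=0,ok=F), EMIT:P2(v=0,ok=F)] out:P1(v=0); in:-
Tick 6: [PARSE:-, VALIDATE:-, TRANSFORM:P4(v=52,ok=T), EMIT:P3(v=0,ok=F)] out:P2(v=0); in:-
Tick 7: [PARSE:-, VALIDATE:-, TRANSFORM:-, EMIT:P4(v=52,ok=T)] out:P3(v=0); in:-
Tick 8: [PARSE:-, VALIDATE:-, TRANSFORM:-, EMIT:-] out:P4(v=52); in:-
P3: arrives tick 3, valid=False (id=3, id%4=3), emit tick 7, final value 0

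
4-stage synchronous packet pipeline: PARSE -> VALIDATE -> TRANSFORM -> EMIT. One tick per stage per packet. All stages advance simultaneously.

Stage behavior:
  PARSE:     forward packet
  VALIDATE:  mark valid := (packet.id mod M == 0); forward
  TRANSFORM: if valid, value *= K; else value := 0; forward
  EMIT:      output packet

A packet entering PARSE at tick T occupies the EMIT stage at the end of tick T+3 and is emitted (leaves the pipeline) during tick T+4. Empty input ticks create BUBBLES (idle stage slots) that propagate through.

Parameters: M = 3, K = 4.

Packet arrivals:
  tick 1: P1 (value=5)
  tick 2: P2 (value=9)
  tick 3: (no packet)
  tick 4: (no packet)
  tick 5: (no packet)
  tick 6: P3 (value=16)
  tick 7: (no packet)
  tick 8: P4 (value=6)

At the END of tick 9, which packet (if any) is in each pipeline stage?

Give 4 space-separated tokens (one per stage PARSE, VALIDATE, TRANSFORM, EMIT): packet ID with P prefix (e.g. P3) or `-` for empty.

Answer: - P4 - P3

Derivation:
Tick 1: [PARSE:P1(v=5,ok=F), VALIDATE:-, TRANSFORM:-, EMIT:-] out:-; in:P1
Tick 2: [PARSE:P2(v=9,ok=F), VALIDATE:P1(v=5,ok=F), TRANSFORM:-, EMIT:-] out:-; in:P2
Tick 3: [PARSE:-, VALIDATE:P2(v=9,ok=F), TRANSFORM:P1(v=0,ok=F), EMIT:-] out:-; in:-
Tick 4: [PARSE:-, VALIDATE:-, TRANSFORM:P2(v=0,ok=F), EMIT:P1(v=0,ok=F)] out:-; in:-
Tick 5: [PARSE:-, VALIDATE:-, TRANSFORM:-, EMIT:P2(v=0,ok=F)] out:P1(v=0); in:-
Tick 6: [PARSE:P3(v=16,ok=F), VALIDATE:-, TRANSFORM:-, EMIT:-] out:P2(v=0); in:P3
Tick 7: [PARSE:-, VALIDATE:P3(v=16,ok=T), TRANSFORM:-, EMIT:-] out:-; in:-
Tick 8: [PARSE:P4(v=6,ok=F), VALIDATE:-, TRANSFORM:P3(v=64,ok=T), EMIT:-] out:-; in:P4
Tick 9: [PARSE:-, VALIDATE:P4(v=6,ok=F), TRANSFORM:-, EMIT:P3(v=64,ok=T)] out:-; in:-
At end of tick 9: ['-', 'P4', '-', 'P3']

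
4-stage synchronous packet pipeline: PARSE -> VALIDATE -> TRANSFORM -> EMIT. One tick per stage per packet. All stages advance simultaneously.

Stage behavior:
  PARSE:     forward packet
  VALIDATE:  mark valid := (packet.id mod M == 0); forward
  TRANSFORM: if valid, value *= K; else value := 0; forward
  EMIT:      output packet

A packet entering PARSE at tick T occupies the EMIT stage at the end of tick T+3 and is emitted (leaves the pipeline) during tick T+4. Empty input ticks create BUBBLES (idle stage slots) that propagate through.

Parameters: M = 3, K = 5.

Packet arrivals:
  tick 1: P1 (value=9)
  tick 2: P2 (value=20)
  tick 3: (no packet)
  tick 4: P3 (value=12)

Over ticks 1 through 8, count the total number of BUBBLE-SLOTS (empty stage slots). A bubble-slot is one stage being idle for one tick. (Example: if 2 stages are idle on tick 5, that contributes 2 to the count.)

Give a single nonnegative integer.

Answer: 20

Derivation:
Tick 1: [PARSE:P1(v=9,ok=F), VALIDATE:-, TRANSFORM:-, EMIT:-] out:-; bubbles=3
Tick 2: [PARSE:P2(v=20,ok=F), VALIDATE:P1(v=9,ok=F), TRANSFORM:-, EMIT:-] out:-; bubbles=2
Tick 3: [PARSE:-, VALIDATE:P2(v=20,ok=F), TRANSFORM:P1(v=0,ok=F), EMIT:-] out:-; bubbles=2
Tick 4: [PARSE:P3(v=12,ok=F), VALIDATE:-, TRANSFORM:P2(v=0,ok=F), EMIT:P1(v=0,ok=F)] out:-; bubbles=1
Tick 5: [PARSE:-, VALIDATE:P3(v=12,ok=T), TRANSFORM:-, EMIT:P2(v=0,ok=F)] out:P1(v=0); bubbles=2
Tick 6: [PARSE:-, VALIDATE:-, TRANSFORM:P3(v=60,ok=T), EMIT:-] out:P2(v=0); bubbles=3
Tick 7: [PARSE:-, VALIDATE:-, TRANSFORM:-, EMIT:P3(v=60,ok=T)] out:-; bubbles=3
Tick 8: [PARSE:-, VALIDATE:-, TRANSFORM:-, EMIT:-] out:P3(v=60); bubbles=4
Total bubble-slots: 20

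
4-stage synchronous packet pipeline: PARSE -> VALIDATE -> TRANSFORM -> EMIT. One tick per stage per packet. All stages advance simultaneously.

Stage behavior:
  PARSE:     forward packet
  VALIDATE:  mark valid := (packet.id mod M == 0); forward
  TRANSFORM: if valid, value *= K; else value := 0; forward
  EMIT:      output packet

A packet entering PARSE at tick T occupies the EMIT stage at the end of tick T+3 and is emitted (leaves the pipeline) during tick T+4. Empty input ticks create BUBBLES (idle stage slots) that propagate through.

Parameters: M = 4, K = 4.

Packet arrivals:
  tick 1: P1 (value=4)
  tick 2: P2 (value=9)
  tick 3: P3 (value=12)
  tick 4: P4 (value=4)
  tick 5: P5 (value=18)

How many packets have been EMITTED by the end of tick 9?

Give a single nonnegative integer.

Tick 1: [PARSE:P1(v=4,ok=F), VALIDATE:-, TRANSFORM:-, EMIT:-] out:-; in:P1
Tick 2: [PARSE:P2(v=9,ok=F), VALIDATE:P1(v=4,ok=F), TRANSFORM:-, EMIT:-] out:-; in:P2
Tick 3: [PARSE:P3(v=12,ok=F), VALIDATE:P2(v=9,ok=F), TRANSFORM:P1(v=0,ok=F), EMIT:-] out:-; in:P3
Tick 4: [PARSE:P4(v=4,ok=F), VALIDATE:P3(v=12,ok=F), TRANSFORM:P2(v=0,ok=F), EMIT:P1(v=0,ok=F)] out:-; in:P4
Tick 5: [PARSE:P5(v=18,ok=F), VALIDATE:P4(v=4,ok=T), TRANSFORM:P3(v=0,ok=F), EMIT:P2(v=0,ok=F)] out:P1(v=0); in:P5
Tick 6: [PARSE:-, VALIDATE:P5(v=18,ok=F), TRANSFORM:P4(v=16,ok=T), EMIT:P3(v=0,ok=F)] out:P2(v=0); in:-
Tick 7: [PARSE:-, VALIDATE:-, TRANSFORM:P5(v=0,ok=F), EMIT:P4(v=16,ok=T)] out:P3(v=0); in:-
Tick 8: [PARSE:-, VALIDATE:-, TRANSFORM:-, EMIT:P5(v=0,ok=F)] out:P4(v=16); in:-
Tick 9: [PARSE:-, VALIDATE:-, TRANSFORM:-, EMIT:-] out:P5(v=0); in:-
Emitted by tick 9: ['P1', 'P2', 'P3', 'P4', 'P5']

Answer: 5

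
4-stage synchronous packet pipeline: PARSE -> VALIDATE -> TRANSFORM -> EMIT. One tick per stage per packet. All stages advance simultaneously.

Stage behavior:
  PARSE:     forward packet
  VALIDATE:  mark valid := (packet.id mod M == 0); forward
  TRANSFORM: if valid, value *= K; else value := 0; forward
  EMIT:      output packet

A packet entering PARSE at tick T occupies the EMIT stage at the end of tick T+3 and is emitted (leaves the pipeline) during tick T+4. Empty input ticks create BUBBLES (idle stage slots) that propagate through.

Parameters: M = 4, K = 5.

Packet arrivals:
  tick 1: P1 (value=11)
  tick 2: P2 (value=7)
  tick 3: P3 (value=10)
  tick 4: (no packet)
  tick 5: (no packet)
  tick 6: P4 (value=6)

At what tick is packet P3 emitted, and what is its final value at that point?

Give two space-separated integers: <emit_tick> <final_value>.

Tick 1: [PARSE:P1(v=11,ok=F), VALIDATE:-, TRANSFORM:-, EMIT:-] out:-; in:P1
Tick 2: [PARSE:P2(v=7,ok=F), VALIDATE:P1(v=11,ok=F), TRANSFORM:-, EMIT:-] out:-; in:P2
Tick 3: [PARSE:P3(v=10,ok=F), VALIDATE:P2(v=7,ok=F), TRANSFORM:P1(v=0,ok=F), EMIT:-] out:-; in:P3
Tick 4: [PARSE:-, VALIDATE:P3(v=10,ok=F), TRANSFORM:P2(v=0,ok=F), EMIT:P1(v=0,ok=F)] out:-; in:-
Tick 5: [PARSE:-, VALIDATE:-, TRANSFORM:P3(v=0,ok=F), EMIT:P2(v=0,ok=F)] out:P1(v=0); in:-
Tick 6: [PARSE:P4(v=6,ok=F), VALIDATE:-, TRANSFORM:-, EMIT:P3(v=0,ok=F)] out:P2(v=0); in:P4
Tick 7: [PARSE:-, VALIDATE:P4(v=6,ok=T), TRANSFORM:-, EMIT:-] out:P3(v=0); in:-
Tick 8: [PARSE:-, VALIDATE:-, TRANSFORM:P4(v=30,ok=T), EMIT:-] out:-; in:-
Tick 9: [PARSE:-, VALIDATE:-, TRANSFORM:-, EMIT:P4(v=30,ok=T)] out:-; in:-
Tick 10: [PARSE:-, VALIDATE:-, TRANSFORM:-, EMIT:-] out:P4(v=30); in:-
P3: arrives tick 3, valid=False (id=3, id%4=3), emit tick 7, final value 0

Answer: 7 0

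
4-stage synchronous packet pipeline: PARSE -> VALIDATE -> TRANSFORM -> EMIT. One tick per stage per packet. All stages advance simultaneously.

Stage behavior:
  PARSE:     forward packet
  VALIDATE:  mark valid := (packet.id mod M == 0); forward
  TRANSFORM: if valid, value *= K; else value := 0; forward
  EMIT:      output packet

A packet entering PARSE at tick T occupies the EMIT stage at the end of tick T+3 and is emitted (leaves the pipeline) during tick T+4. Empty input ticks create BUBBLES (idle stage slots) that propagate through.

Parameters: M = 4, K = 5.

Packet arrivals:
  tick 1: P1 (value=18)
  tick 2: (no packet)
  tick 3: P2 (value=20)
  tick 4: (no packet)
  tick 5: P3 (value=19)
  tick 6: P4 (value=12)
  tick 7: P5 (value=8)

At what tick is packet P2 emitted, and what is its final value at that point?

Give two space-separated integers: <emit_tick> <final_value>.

Tick 1: [PARSE:P1(v=18,ok=F), VALIDATE:-, TRANSFORM:-, EMIT:-] out:-; in:P1
Tick 2: [PARSE:-, VALIDATE:P1(v=18,ok=F), TRANSFORM:-, EMIT:-] out:-; in:-
Tick 3: [PARSE:P2(v=20,ok=F), VALIDATE:-, TRANSFORM:P1(v=0,ok=F), EMIT:-] out:-; in:P2
Tick 4: [PARSE:-, VALIDATE:P2(v=20,ok=F), TRANSFORM:-, EMIT:P1(v=0,ok=F)] out:-; in:-
Tick 5: [PARSE:P3(v=19,ok=F), VALIDATE:-, TRANSFORM:P2(v=0,ok=F), EMIT:-] out:P1(v=0); in:P3
Tick 6: [PARSE:P4(v=12,ok=F), VALIDATE:P3(v=19,ok=F), TRANSFORM:-, EMIT:P2(v=0,ok=F)] out:-; in:P4
Tick 7: [PARSE:P5(v=8,ok=F), VALIDATE:P4(v=12,ok=T), TRANSFORM:P3(v=0,ok=F), EMIT:-] out:P2(v=0); in:P5
Tick 8: [PARSE:-, VALIDATE:P5(v=8,ok=F), TRANSFORM:P4(v=60,ok=T), EMIT:P3(v=0,ok=F)] out:-; in:-
Tick 9: [PARSE:-, VALIDATE:-, TRANSFORM:P5(v=0,ok=F), EMIT:P4(v=60,ok=T)] out:P3(v=0); in:-
Tick 10: [PARSE:-, VALIDATE:-, TRANSFORM:-, EMIT:P5(v=0,ok=F)] out:P4(v=60); in:-
Tick 11: [PARSE:-, VALIDATE:-, TRANSFORM:-, EMIT:-] out:P5(v=0); in:-
P2: arrives tick 3, valid=False (id=2, id%4=2), emit tick 7, final value 0

Answer: 7 0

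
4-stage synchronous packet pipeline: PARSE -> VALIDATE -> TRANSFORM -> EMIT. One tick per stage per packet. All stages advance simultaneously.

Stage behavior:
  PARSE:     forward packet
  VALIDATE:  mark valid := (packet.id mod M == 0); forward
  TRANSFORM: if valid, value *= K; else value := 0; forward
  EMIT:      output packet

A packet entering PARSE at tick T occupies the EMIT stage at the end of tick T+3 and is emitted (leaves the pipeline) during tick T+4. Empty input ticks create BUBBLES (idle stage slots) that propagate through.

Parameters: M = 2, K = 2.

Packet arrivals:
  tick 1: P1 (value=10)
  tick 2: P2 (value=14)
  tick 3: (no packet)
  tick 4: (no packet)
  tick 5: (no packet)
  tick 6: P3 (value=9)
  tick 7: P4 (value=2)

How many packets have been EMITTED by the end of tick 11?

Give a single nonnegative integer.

Answer: 4

Derivation:
Tick 1: [PARSE:P1(v=10,ok=F), VALIDATE:-, TRANSFORM:-, EMIT:-] out:-; in:P1
Tick 2: [PARSE:P2(v=14,ok=F), VALIDATE:P1(v=10,ok=F), TRANSFORM:-, EMIT:-] out:-; in:P2
Tick 3: [PARSE:-, VALIDATE:P2(v=14,ok=T), TRANSFORM:P1(v=0,ok=F), EMIT:-] out:-; in:-
Tick 4: [PARSE:-, VALIDATE:-, TRANSFORM:P2(v=28,ok=T), EMIT:P1(v=0,ok=F)] out:-; in:-
Tick 5: [PARSE:-, VALIDATE:-, TRANSFORM:-, EMIT:P2(v=28,ok=T)] out:P1(v=0); in:-
Tick 6: [PARSE:P3(v=9,ok=F), VALIDATE:-, TRANSFORM:-, EMIT:-] out:P2(v=28); in:P3
Tick 7: [PARSE:P4(v=2,ok=F), VALIDATE:P3(v=9,ok=F), TRANSFORM:-, EMIT:-] out:-; in:P4
Tick 8: [PARSE:-, VALIDATE:P4(v=2,ok=T), TRANSFORM:P3(v=0,ok=F), EMIT:-] out:-; in:-
Tick 9: [PARSE:-, VALIDATE:-, TRANSFORM:P4(v=4,ok=T), EMIT:P3(v=0,ok=F)] out:-; in:-
Tick 10: [PARSE:-, VALIDATE:-, TRANSFORM:-, EMIT:P4(v=4,ok=T)] out:P3(v=0); in:-
Tick 11: [PARSE:-, VALIDATE:-, TRANSFORM:-, EMIT:-] out:P4(v=4); in:-
Emitted by tick 11: ['P1', 'P2', 'P3', 'P4']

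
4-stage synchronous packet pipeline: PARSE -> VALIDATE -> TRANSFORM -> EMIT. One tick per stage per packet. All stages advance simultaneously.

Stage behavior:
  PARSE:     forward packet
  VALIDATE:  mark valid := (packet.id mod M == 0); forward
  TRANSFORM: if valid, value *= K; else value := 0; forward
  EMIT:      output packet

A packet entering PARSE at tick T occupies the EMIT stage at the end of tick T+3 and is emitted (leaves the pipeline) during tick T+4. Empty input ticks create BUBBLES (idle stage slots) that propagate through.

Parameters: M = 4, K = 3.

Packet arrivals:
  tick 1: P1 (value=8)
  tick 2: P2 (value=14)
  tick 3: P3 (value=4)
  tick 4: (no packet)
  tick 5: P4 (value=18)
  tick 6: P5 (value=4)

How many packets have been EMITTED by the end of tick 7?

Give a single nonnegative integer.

Tick 1: [PARSE:P1(v=8,ok=F), VALIDATE:-, TRANSFORM:-, EMIT:-] out:-; in:P1
Tick 2: [PARSE:P2(v=14,ok=F), VALIDATE:P1(v=8,ok=F), TRANSFORM:-, EMIT:-] out:-; in:P2
Tick 3: [PARSE:P3(v=4,ok=F), VALIDATE:P2(v=14,ok=F), TRANSFORM:P1(v=0,ok=F), EMIT:-] out:-; in:P3
Tick 4: [PARSE:-, VALIDATE:P3(v=4,ok=F), TRANSFORM:P2(v=0,ok=F), EMIT:P1(v=0,ok=F)] out:-; in:-
Tick 5: [PARSE:P4(v=18,ok=F), VALIDATE:-, TRANSFORM:P3(v=0,ok=F), EMIT:P2(v=0,ok=F)] out:P1(v=0); in:P4
Tick 6: [PARSE:P5(v=4,ok=F), VALIDATE:P4(v=18,ok=T), TRANSFORM:-, EMIT:P3(v=0,ok=F)] out:P2(v=0); in:P5
Tick 7: [PARSE:-, VALIDATE:P5(v=4,ok=F), TRANSFORM:P4(v=54,ok=T), EMIT:-] out:P3(v=0); in:-
Emitted by tick 7: ['P1', 'P2', 'P3']

Answer: 3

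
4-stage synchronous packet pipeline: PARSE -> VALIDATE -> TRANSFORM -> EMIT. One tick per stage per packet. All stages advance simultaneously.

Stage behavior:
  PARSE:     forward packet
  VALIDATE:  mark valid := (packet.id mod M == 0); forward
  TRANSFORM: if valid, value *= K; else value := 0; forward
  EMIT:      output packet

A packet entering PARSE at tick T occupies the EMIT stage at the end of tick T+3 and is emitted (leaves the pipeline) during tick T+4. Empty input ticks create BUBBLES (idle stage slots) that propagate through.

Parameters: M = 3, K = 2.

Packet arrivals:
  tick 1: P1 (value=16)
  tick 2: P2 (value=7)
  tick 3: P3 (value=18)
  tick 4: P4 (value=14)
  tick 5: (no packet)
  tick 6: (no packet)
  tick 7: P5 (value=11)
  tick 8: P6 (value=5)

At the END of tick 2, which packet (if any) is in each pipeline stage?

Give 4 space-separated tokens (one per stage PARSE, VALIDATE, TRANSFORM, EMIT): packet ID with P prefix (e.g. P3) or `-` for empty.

Tick 1: [PARSE:P1(v=16,ok=F), VALIDATE:-, TRANSFORM:-, EMIT:-] out:-; in:P1
Tick 2: [PARSE:P2(v=7,ok=F), VALIDATE:P1(v=16,ok=F), TRANSFORM:-, EMIT:-] out:-; in:P2
At end of tick 2: ['P2', 'P1', '-', '-']

Answer: P2 P1 - -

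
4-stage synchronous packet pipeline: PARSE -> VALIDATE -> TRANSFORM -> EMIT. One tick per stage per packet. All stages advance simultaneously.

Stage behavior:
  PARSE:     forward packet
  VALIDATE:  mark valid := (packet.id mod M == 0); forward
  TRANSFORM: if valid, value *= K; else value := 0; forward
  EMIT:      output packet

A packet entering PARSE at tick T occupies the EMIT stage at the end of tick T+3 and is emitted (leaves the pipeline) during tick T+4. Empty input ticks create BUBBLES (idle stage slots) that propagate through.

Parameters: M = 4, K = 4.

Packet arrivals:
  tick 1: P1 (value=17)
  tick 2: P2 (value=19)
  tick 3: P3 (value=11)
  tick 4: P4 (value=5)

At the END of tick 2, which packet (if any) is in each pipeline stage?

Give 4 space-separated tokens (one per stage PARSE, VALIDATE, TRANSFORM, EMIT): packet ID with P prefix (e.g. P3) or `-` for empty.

Tick 1: [PARSE:P1(v=17,ok=F), VALIDATE:-, TRANSFORM:-, EMIT:-] out:-; in:P1
Tick 2: [PARSE:P2(v=19,ok=F), VALIDATE:P1(v=17,ok=F), TRANSFORM:-, EMIT:-] out:-; in:P2
At end of tick 2: ['P2', 'P1', '-', '-']

Answer: P2 P1 - -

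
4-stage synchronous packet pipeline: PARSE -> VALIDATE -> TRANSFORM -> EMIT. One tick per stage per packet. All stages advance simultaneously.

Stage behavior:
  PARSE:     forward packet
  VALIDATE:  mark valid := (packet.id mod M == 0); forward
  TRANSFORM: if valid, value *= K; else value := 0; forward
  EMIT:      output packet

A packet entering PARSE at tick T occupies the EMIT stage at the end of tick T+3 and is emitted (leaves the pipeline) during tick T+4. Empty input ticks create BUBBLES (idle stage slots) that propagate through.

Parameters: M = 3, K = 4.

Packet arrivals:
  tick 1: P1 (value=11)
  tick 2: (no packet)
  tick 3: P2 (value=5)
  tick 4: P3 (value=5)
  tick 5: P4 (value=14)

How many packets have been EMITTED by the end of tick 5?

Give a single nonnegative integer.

Answer: 1

Derivation:
Tick 1: [PARSE:P1(v=11,ok=F), VALIDATE:-, TRANSFORM:-, EMIT:-] out:-; in:P1
Tick 2: [PARSE:-, VALIDATE:P1(v=11,ok=F), TRANSFORM:-, EMIT:-] out:-; in:-
Tick 3: [PARSE:P2(v=5,ok=F), VALIDATE:-, TRANSFORM:P1(v=0,ok=F), EMIT:-] out:-; in:P2
Tick 4: [PARSE:P3(v=5,ok=F), VALIDATE:P2(v=5,ok=F), TRANSFORM:-, EMIT:P1(v=0,ok=F)] out:-; in:P3
Tick 5: [PARSE:P4(v=14,ok=F), VALIDATE:P3(v=5,ok=T), TRANSFORM:P2(v=0,ok=F), EMIT:-] out:P1(v=0); in:P4
Emitted by tick 5: ['P1']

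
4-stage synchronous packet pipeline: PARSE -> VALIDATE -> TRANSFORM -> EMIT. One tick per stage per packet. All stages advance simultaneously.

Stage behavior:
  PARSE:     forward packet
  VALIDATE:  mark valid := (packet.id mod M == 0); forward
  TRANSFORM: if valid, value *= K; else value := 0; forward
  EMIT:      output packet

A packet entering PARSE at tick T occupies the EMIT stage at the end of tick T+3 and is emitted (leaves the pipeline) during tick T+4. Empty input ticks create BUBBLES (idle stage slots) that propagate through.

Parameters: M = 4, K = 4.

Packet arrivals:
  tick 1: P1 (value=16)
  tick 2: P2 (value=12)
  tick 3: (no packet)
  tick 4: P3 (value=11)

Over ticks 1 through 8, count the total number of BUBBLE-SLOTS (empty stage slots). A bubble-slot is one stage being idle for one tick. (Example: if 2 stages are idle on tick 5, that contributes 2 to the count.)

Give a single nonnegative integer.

Tick 1: [PARSE:P1(v=16,ok=F), VALIDATE:-, TRANSFORM:-, EMIT:-] out:-; bubbles=3
Tick 2: [PARSE:P2(v=12,ok=F), VALIDATE:P1(v=16,ok=F), TRANSFORM:-, EMIT:-] out:-; bubbles=2
Tick 3: [PARSE:-, VALIDATE:P2(v=12,ok=F), TRANSFORM:P1(v=0,ok=F), EMIT:-] out:-; bubbles=2
Tick 4: [PARSE:P3(v=11,ok=F), VALIDATE:-, TRANSFORM:P2(v=0,ok=F), EMIT:P1(v=0,ok=F)] out:-; bubbles=1
Tick 5: [PARSE:-, VALIDATE:P3(v=11,ok=F), TRANSFORM:-, EMIT:P2(v=0,ok=F)] out:P1(v=0); bubbles=2
Tick 6: [PARSE:-, VALIDATE:-, TRANSFORM:P3(v=0,ok=F), EMIT:-] out:P2(v=0); bubbles=3
Tick 7: [PARSE:-, VALIDATE:-, TRANSFORM:-, EMIT:P3(v=0,ok=F)] out:-; bubbles=3
Tick 8: [PARSE:-, VALIDATE:-, TRANSFORM:-, EMIT:-] out:P3(v=0); bubbles=4
Total bubble-slots: 20

Answer: 20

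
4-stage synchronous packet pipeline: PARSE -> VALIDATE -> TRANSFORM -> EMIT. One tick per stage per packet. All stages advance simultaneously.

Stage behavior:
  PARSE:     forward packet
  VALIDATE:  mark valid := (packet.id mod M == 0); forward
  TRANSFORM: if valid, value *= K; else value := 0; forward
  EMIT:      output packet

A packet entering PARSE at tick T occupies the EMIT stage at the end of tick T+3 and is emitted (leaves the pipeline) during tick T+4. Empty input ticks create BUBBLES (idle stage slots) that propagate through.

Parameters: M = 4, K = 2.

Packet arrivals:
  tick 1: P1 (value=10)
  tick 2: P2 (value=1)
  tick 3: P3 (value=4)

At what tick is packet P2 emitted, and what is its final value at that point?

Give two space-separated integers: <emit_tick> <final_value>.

Tick 1: [PARSE:P1(v=10,ok=F), VALIDATE:-, TRANSFORM:-, EMIT:-] out:-; in:P1
Tick 2: [PARSE:P2(v=1,ok=F), VALIDATE:P1(v=10,ok=F), TRANSFORM:-, EMIT:-] out:-; in:P2
Tick 3: [PARSE:P3(v=4,ok=F), VALIDATE:P2(v=1,ok=F), TRANSFORM:P1(v=0,ok=F), EMIT:-] out:-; in:P3
Tick 4: [PARSE:-, VALIDATE:P3(v=4,ok=F), TRANSFORM:P2(v=0,ok=F), EMIT:P1(v=0,ok=F)] out:-; in:-
Tick 5: [PARSE:-, VALIDATE:-, TRANSFORM:P3(v=0,ok=F), EMIT:P2(v=0,ok=F)] out:P1(v=0); in:-
Tick 6: [PARSE:-, VALIDATE:-, TRANSFORM:-, EMIT:P3(v=0,ok=F)] out:P2(v=0); in:-
Tick 7: [PARSE:-, VALIDATE:-, TRANSFORM:-, EMIT:-] out:P3(v=0); in:-
P2: arrives tick 2, valid=False (id=2, id%4=2), emit tick 6, final value 0

Answer: 6 0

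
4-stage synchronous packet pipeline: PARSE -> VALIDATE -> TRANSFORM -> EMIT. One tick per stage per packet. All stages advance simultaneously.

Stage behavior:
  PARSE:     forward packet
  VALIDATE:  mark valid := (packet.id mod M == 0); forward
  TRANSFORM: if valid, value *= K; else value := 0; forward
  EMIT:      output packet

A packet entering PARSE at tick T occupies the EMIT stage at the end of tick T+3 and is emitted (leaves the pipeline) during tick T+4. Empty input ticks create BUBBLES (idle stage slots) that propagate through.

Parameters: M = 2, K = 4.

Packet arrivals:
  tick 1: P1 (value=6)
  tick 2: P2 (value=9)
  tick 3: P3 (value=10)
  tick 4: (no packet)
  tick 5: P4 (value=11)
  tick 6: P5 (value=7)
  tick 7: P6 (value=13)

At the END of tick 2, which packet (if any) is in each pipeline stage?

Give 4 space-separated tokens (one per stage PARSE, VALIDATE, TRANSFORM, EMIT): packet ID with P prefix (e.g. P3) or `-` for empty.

Tick 1: [PARSE:P1(v=6,ok=F), VALIDATE:-, TRANSFORM:-, EMIT:-] out:-; in:P1
Tick 2: [PARSE:P2(v=9,ok=F), VALIDATE:P1(v=6,ok=F), TRANSFORM:-, EMIT:-] out:-; in:P2
At end of tick 2: ['P2', 'P1', '-', '-']

Answer: P2 P1 - -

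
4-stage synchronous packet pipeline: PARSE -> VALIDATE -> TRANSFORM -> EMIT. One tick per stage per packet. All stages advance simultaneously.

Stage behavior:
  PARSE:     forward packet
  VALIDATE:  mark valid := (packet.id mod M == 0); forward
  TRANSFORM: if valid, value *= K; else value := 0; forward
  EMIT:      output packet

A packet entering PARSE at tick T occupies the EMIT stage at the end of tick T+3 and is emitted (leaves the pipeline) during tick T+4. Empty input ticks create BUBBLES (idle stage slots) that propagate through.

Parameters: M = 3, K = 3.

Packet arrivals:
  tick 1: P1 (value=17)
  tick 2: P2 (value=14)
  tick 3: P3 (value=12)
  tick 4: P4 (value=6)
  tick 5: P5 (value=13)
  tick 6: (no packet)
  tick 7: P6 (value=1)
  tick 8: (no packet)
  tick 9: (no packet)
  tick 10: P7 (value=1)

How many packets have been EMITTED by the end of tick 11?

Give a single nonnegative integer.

Answer: 6

Derivation:
Tick 1: [PARSE:P1(v=17,ok=F), VALIDATE:-, TRANSFORM:-, EMIT:-] out:-; in:P1
Tick 2: [PARSE:P2(v=14,ok=F), VALIDATE:P1(v=17,ok=F), TRANSFORM:-, EMIT:-] out:-; in:P2
Tick 3: [PARSE:P3(v=12,ok=F), VALIDATE:P2(v=14,ok=F), TRANSFORM:P1(v=0,ok=F), EMIT:-] out:-; in:P3
Tick 4: [PARSE:P4(v=6,ok=F), VALIDATE:P3(v=12,ok=T), TRANSFORM:P2(v=0,ok=F), EMIT:P1(v=0,ok=F)] out:-; in:P4
Tick 5: [PARSE:P5(v=13,ok=F), VALIDATE:P4(v=6,ok=F), TRANSFORM:P3(v=36,ok=T), EMIT:P2(v=0,ok=F)] out:P1(v=0); in:P5
Tick 6: [PARSE:-, VALIDATE:P5(v=13,ok=F), TRANSFORM:P4(v=0,ok=F), EMIT:P3(v=36,ok=T)] out:P2(v=0); in:-
Tick 7: [PARSE:P6(v=1,ok=F), VALIDATE:-, TRANSFORM:P5(v=0,ok=F), EMIT:P4(v=0,ok=F)] out:P3(v=36); in:P6
Tick 8: [PARSE:-, VALIDATE:P6(v=1,ok=T), TRANSFORM:-, EMIT:P5(v=0,ok=F)] out:P4(v=0); in:-
Tick 9: [PARSE:-, VALIDATE:-, TRANSFORM:P6(v=3,ok=T), EMIT:-] out:P5(v=0); in:-
Tick 10: [PARSE:P7(v=1,ok=F), VALIDATE:-, TRANSFORM:-, EMIT:P6(v=3,ok=T)] out:-; in:P7
Tick 11: [PARSE:-, VALIDATE:P7(v=1,ok=F), TRANSFORM:-, EMIT:-] out:P6(v=3); in:-
Emitted by tick 11: ['P1', 'P2', 'P3', 'P4', 'P5', 'P6']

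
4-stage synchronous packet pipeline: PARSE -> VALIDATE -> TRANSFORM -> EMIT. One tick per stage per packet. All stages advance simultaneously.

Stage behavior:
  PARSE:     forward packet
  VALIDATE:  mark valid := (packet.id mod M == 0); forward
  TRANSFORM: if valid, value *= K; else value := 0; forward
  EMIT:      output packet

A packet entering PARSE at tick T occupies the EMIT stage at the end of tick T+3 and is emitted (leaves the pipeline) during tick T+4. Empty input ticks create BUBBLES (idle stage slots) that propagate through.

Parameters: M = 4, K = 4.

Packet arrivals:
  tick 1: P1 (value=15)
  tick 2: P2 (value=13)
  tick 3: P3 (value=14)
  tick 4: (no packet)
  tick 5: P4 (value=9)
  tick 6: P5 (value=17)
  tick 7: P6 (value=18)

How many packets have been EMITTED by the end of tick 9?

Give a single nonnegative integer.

Answer: 4

Derivation:
Tick 1: [PARSE:P1(v=15,ok=F), VALIDATE:-, TRANSFORM:-, EMIT:-] out:-; in:P1
Tick 2: [PARSE:P2(v=13,ok=F), VALIDATE:P1(v=15,ok=F), TRANSFORM:-, EMIT:-] out:-; in:P2
Tick 3: [PARSE:P3(v=14,ok=F), VALIDATE:P2(v=13,ok=F), TRANSFORM:P1(v=0,ok=F), EMIT:-] out:-; in:P3
Tick 4: [PARSE:-, VALIDATE:P3(v=14,ok=F), TRANSFORM:P2(v=0,ok=F), EMIT:P1(v=0,ok=F)] out:-; in:-
Tick 5: [PARSE:P4(v=9,ok=F), VALIDATE:-, TRANSFORM:P3(v=0,ok=F), EMIT:P2(v=0,ok=F)] out:P1(v=0); in:P4
Tick 6: [PARSE:P5(v=17,ok=F), VALIDATE:P4(v=9,ok=T), TRANSFORM:-, EMIT:P3(v=0,ok=F)] out:P2(v=0); in:P5
Tick 7: [PARSE:P6(v=18,ok=F), VALIDATE:P5(v=17,ok=F), TRANSFORM:P4(v=36,ok=T), EMIT:-] out:P3(v=0); in:P6
Tick 8: [PARSE:-, VALIDATE:P6(v=18,ok=F), TRANSFORM:P5(v=0,ok=F), EMIT:P4(v=36,ok=T)] out:-; in:-
Tick 9: [PARSE:-, VALIDATE:-, TRANSFORM:P6(v=0,ok=F), EMIT:P5(v=0,ok=F)] out:P4(v=36); in:-
Emitted by tick 9: ['P1', 'P2', 'P3', 'P4']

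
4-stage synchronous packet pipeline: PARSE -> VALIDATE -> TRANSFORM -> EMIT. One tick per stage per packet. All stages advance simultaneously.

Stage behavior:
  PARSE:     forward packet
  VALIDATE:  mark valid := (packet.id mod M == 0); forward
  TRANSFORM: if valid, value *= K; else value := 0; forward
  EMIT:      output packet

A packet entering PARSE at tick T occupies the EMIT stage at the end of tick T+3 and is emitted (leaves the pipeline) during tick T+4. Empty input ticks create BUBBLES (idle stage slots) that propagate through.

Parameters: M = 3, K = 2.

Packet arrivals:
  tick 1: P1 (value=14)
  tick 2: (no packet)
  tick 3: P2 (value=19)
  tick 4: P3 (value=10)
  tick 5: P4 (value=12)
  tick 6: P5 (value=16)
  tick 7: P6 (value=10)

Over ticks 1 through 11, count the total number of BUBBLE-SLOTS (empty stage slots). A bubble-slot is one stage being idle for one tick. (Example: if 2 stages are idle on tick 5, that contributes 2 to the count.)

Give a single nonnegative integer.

Tick 1: [PARSE:P1(v=14,ok=F), VALIDATE:-, TRANSFORM:-, EMIT:-] out:-; bubbles=3
Tick 2: [PARSE:-, VALIDATE:P1(v=14,ok=F), TRANSFORM:-, EMIT:-] out:-; bubbles=3
Tick 3: [PARSE:P2(v=19,ok=F), VALIDATE:-, TRANSFORM:P1(v=0,ok=F), EMIT:-] out:-; bubbles=2
Tick 4: [PARSE:P3(v=10,ok=F), VALIDATE:P2(v=19,ok=F), TRANSFORM:-, EMIT:P1(v=0,ok=F)] out:-; bubbles=1
Tick 5: [PARSE:P4(v=12,ok=F), VALIDATE:P3(v=10,ok=T), TRANSFORM:P2(v=0,ok=F), EMIT:-] out:P1(v=0); bubbles=1
Tick 6: [PARSE:P5(v=16,ok=F), VALIDATE:P4(v=12,ok=F), TRANSFORM:P3(v=20,ok=T), EMIT:P2(v=0,ok=F)] out:-; bubbles=0
Tick 7: [PARSE:P6(v=10,ok=F), VALIDATE:P5(v=16,ok=F), TRANSFORM:P4(v=0,ok=F), EMIT:P3(v=20,ok=T)] out:P2(v=0); bubbles=0
Tick 8: [PARSE:-, VALIDATE:P6(v=10,ok=T), TRANSFORM:P5(v=0,ok=F), EMIT:P4(v=0,ok=F)] out:P3(v=20); bubbles=1
Tick 9: [PARSE:-, VALIDATE:-, TRANSFORM:P6(v=20,ok=T), EMIT:P5(v=0,ok=F)] out:P4(v=0); bubbles=2
Tick 10: [PARSE:-, VALIDATE:-, TRANSFORM:-, EMIT:P6(v=20,ok=T)] out:P5(v=0); bubbles=3
Tick 11: [PARSE:-, VALIDATE:-, TRANSFORM:-, EMIT:-] out:P6(v=20); bubbles=4
Total bubble-slots: 20

Answer: 20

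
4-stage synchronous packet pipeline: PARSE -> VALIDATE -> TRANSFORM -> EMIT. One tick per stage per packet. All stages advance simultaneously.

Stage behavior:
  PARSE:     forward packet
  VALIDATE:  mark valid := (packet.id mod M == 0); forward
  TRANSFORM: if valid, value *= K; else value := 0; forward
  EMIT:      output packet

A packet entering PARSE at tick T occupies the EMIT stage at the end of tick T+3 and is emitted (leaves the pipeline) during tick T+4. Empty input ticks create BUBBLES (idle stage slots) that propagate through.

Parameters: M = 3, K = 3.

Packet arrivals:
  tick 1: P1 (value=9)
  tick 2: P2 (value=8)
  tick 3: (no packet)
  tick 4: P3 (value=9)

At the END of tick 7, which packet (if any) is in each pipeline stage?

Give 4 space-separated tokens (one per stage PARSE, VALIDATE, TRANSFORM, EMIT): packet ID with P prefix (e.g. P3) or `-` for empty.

Answer: - - - P3

Derivation:
Tick 1: [PARSE:P1(v=9,ok=F), VALIDATE:-, TRANSFORM:-, EMIT:-] out:-; in:P1
Tick 2: [PARSE:P2(v=8,ok=F), VALIDATE:P1(v=9,ok=F), TRANSFORM:-, EMIT:-] out:-; in:P2
Tick 3: [PARSE:-, VALIDATE:P2(v=8,ok=F), TRANSFORM:P1(v=0,ok=F), EMIT:-] out:-; in:-
Tick 4: [PARSE:P3(v=9,ok=F), VALIDATE:-, TRANSFORM:P2(v=0,ok=F), EMIT:P1(v=0,ok=F)] out:-; in:P3
Tick 5: [PARSE:-, VALIDATE:P3(v=9,ok=T), TRANSFORM:-, EMIT:P2(v=0,ok=F)] out:P1(v=0); in:-
Tick 6: [PARSE:-, VALIDATE:-, TRANSFORM:P3(v=27,ok=T), EMIT:-] out:P2(v=0); in:-
Tick 7: [PARSE:-, VALIDATE:-, TRANSFORM:-, EMIT:P3(v=27,ok=T)] out:-; in:-
At end of tick 7: ['-', '-', '-', 'P3']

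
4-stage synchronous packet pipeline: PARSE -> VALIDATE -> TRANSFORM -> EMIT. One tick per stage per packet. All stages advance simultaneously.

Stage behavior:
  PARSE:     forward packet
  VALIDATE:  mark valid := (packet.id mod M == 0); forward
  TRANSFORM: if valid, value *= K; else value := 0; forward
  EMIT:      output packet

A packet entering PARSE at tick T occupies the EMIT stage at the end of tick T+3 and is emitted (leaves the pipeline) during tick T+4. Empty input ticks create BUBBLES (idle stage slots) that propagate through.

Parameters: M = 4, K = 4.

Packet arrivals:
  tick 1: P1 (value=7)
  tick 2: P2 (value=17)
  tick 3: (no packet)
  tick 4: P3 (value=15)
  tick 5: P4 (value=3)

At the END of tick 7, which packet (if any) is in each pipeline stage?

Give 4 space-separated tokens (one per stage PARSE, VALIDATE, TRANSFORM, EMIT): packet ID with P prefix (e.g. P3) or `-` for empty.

Tick 1: [PARSE:P1(v=7,ok=F), VALIDATE:-, TRANSFORM:-, EMIT:-] out:-; in:P1
Tick 2: [PARSE:P2(v=17,ok=F), VALIDATE:P1(v=7,ok=F), TRANSFORM:-, EMIT:-] out:-; in:P2
Tick 3: [PARSE:-, VALIDATE:P2(v=17,ok=F), TRANSFORM:P1(v=0,ok=F), EMIT:-] out:-; in:-
Tick 4: [PARSE:P3(v=15,ok=F), VALIDATE:-, TRANSFORM:P2(v=0,ok=F), EMIT:P1(v=0,ok=F)] out:-; in:P3
Tick 5: [PARSE:P4(v=3,ok=F), VALIDATE:P3(v=15,ok=F), TRANSFORM:-, EMIT:P2(v=0,ok=F)] out:P1(v=0); in:P4
Tick 6: [PARSE:-, VALIDATE:P4(v=3,ok=T), TRANSFORM:P3(v=0,ok=F), EMIT:-] out:P2(v=0); in:-
Tick 7: [PARSE:-, VALIDATE:-, TRANSFORM:P4(v=12,ok=T), EMIT:P3(v=0,ok=F)] out:-; in:-
At end of tick 7: ['-', '-', 'P4', 'P3']

Answer: - - P4 P3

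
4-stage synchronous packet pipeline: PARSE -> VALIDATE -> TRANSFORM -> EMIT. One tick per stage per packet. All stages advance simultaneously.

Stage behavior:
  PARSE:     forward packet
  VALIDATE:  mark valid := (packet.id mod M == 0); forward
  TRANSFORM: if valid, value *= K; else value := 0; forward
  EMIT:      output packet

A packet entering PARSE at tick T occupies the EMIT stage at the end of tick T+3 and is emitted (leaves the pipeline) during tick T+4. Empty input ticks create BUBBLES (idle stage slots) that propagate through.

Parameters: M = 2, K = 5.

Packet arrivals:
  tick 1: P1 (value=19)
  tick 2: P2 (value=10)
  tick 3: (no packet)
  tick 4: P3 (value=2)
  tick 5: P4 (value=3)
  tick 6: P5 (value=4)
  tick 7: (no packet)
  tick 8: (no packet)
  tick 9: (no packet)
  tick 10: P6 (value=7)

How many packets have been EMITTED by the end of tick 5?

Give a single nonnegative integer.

Answer: 1

Derivation:
Tick 1: [PARSE:P1(v=19,ok=F), VALIDATE:-, TRANSFORM:-, EMIT:-] out:-; in:P1
Tick 2: [PARSE:P2(v=10,ok=F), VALIDATE:P1(v=19,ok=F), TRANSFORM:-, EMIT:-] out:-; in:P2
Tick 3: [PARSE:-, VALIDATE:P2(v=10,ok=T), TRANSFORM:P1(v=0,ok=F), EMIT:-] out:-; in:-
Tick 4: [PARSE:P3(v=2,ok=F), VALIDATE:-, TRANSFORM:P2(v=50,ok=T), EMIT:P1(v=0,ok=F)] out:-; in:P3
Tick 5: [PARSE:P4(v=3,ok=F), VALIDATE:P3(v=2,ok=F), TRANSFORM:-, EMIT:P2(v=50,ok=T)] out:P1(v=0); in:P4
Emitted by tick 5: ['P1']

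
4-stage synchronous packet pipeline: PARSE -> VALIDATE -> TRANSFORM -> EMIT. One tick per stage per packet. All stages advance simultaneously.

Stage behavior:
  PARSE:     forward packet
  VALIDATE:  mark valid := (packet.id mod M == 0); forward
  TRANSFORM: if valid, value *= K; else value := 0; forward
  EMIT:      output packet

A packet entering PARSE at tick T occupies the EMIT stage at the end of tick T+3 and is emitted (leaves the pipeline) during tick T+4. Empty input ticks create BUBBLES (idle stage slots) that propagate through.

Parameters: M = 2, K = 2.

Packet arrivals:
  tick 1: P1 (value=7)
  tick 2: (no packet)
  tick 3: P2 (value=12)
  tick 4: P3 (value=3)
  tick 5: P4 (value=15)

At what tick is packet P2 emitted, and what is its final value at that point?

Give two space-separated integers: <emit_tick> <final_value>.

Answer: 7 24

Derivation:
Tick 1: [PARSE:P1(v=7,ok=F), VALIDATE:-, TRANSFORM:-, EMIT:-] out:-; in:P1
Tick 2: [PARSE:-, VALIDATE:P1(v=7,ok=F), TRANSFORM:-, EMIT:-] out:-; in:-
Tick 3: [PARSE:P2(v=12,ok=F), VALIDATE:-, TRANSFORM:P1(v=0,ok=F), EMIT:-] out:-; in:P2
Tick 4: [PARSE:P3(v=3,ok=F), VALIDATE:P2(v=12,ok=T), TRANSFORM:-, EMIT:P1(v=0,ok=F)] out:-; in:P3
Tick 5: [PARSE:P4(v=15,ok=F), VALIDATE:P3(v=3,ok=F), TRANSFORM:P2(v=24,ok=T), EMIT:-] out:P1(v=0); in:P4
Tick 6: [PARSE:-, VALIDATE:P4(v=15,ok=T), TRANSFORM:P3(v=0,ok=F), EMIT:P2(v=24,ok=T)] out:-; in:-
Tick 7: [PARSE:-, VALIDATE:-, TRANSFORM:P4(v=30,ok=T), EMIT:P3(v=0,ok=F)] out:P2(v=24); in:-
Tick 8: [PARSE:-, VALIDATE:-, TRANSFORM:-, EMIT:P4(v=30,ok=T)] out:P3(v=0); in:-
Tick 9: [PARSE:-, VALIDATE:-, TRANSFORM:-, EMIT:-] out:P4(v=30); in:-
P2: arrives tick 3, valid=True (id=2, id%2=0), emit tick 7, final value 24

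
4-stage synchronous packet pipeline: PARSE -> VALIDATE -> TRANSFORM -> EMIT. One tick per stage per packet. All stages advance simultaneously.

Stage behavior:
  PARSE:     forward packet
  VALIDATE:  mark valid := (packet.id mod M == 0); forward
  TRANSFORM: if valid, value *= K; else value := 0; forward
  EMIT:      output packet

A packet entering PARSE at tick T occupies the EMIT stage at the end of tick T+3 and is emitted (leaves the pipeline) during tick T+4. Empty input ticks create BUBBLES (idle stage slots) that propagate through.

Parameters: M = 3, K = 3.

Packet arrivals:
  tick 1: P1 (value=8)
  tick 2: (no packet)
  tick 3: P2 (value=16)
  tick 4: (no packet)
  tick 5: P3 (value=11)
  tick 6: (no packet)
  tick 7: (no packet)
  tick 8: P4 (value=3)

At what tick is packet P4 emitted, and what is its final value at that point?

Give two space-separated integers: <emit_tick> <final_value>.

Tick 1: [PARSE:P1(v=8,ok=F), VALIDATE:-, TRANSFORM:-, EMIT:-] out:-; in:P1
Tick 2: [PARSE:-, VALIDATE:P1(v=8,ok=F), TRANSFORM:-, EMIT:-] out:-; in:-
Tick 3: [PARSE:P2(v=16,ok=F), VALIDATE:-, TRANSFORM:P1(v=0,ok=F), EMIT:-] out:-; in:P2
Tick 4: [PARSE:-, VALIDATE:P2(v=16,ok=F), TRANSFORM:-, EMIT:P1(v=0,ok=F)] out:-; in:-
Tick 5: [PARSE:P3(v=11,ok=F), VALIDATE:-, TRANSFORM:P2(v=0,ok=F), EMIT:-] out:P1(v=0); in:P3
Tick 6: [PARSE:-, VALIDATE:P3(v=11,ok=T), TRANSFORM:-, EMIT:P2(v=0,ok=F)] out:-; in:-
Tick 7: [PARSE:-, VALIDATE:-, TRANSFORM:P3(v=33,ok=T), EMIT:-] out:P2(v=0); in:-
Tick 8: [PARSE:P4(v=3,ok=F), VALIDATE:-, TRANSFORM:-, EMIT:P3(v=33,ok=T)] out:-; in:P4
Tick 9: [PARSE:-, VALIDATE:P4(v=3,ok=F), TRANSFORM:-, EMIT:-] out:P3(v=33); in:-
Tick 10: [PARSE:-, VALIDATE:-, TRANSFORM:P4(v=0,ok=F), EMIT:-] out:-; in:-
Tick 11: [PARSE:-, VALIDATE:-, TRANSFORM:-, EMIT:P4(v=0,ok=F)] out:-; in:-
Tick 12: [PARSE:-, VALIDATE:-, TRANSFORM:-, EMIT:-] out:P4(v=0); in:-
P4: arrives tick 8, valid=False (id=4, id%3=1), emit tick 12, final value 0

Answer: 12 0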